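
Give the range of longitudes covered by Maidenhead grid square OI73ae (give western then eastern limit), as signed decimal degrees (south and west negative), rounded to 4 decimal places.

Field O=14, I=8: +14·20° lon, +8·10° lat → SW at lon 100°, lat -10°.
Square 7, 3: +7·2° lon, +3·1° lat → SW at lon 114°, lat -7°.
Subsquare a=0, e=4: +0·0.0833333° lon, +4·0.0416667° lat → SW at lon 114°, lat -6.83333°.
Cell spans 0.0833333° lon × 0.0416667° lat.
west 114.0000, east 114.0833.

114.0000, 114.0833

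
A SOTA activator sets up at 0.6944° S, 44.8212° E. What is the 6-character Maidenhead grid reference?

LI29jh

Shift to the Maidenhead origin (180°W, 90°S): lon 224.8212, lat 89.3056.
Field: 224.8212/20 → 11 → L, 89.3056/10 → 8 → I; chars LI.
Square: 4.8212/2 → 2, 9.3056/1 → 9; chars 29.
Subsquare: 0.8212/0.0833333 → 9 → j, 0.3056/0.0416667 → 7 → h; chars jh.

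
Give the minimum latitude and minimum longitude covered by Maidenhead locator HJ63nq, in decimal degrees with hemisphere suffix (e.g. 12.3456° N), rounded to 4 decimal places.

3.6667° N, 26.9167° W

Field H=7, J=9: +7·20° lon, +9·10° lat → SW at lon -40°, lat 0°.
Square 6, 3: +6·2° lon, +3·1° lat → SW at lon -28°, lat 3°.
Subsquare n=13, q=16: +13·0.0833333° lon, +16·0.0416667° lat → SW at lon -26.9167°, lat 3.66667°.
latitude 3.6667° N, longitude 26.9167° W.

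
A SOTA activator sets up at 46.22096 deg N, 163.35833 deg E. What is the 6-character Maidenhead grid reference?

RN16qf

Offset from 180°W / 90°S: lon 343.3583°, lat 136.2210°.
Field: 343.3583/20 → 17 → R, 136.2210/10 → 13 → N; chars RN.
Square: 3.3583/2 → 1, 6.2210/1 → 6; chars 16.
Subsquare: 1.3583/0.0833333 → 16 → q, 0.2210/0.0416667 → 5 → f; chars qf.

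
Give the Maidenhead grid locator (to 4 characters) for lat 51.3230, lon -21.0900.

HO91

Offset from 180°W / 90°S: lon 158.91°, lat 141.32°.
Field: 158.91/20 → 7 → H, 141.32/10 → 14 → O; chars HO.
Square: 18.91/2 → 9, 1.32/1 → 1; chars 91.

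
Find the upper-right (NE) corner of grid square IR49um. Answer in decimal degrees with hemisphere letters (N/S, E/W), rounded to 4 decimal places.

89.5417° N, 10.2500° W

Field I=8, R=17: +8·20° lon, +17·10° lat → SW at lon -20°, lat 80°.
Square 4, 9: +4·2° lon, +9·1° lat → SW at lon -12°, lat 89°.
Subsquare u=20, m=12: +20·0.0833333° lon, +12·0.0416667° lat → SW at lon -10.3333°, lat 89.5°.
Cell spans 0.0833333° lon × 0.0416667° lat. NE corner is SW corner plus one full cell.
latitude 89.5417° N, longitude 10.2500° W.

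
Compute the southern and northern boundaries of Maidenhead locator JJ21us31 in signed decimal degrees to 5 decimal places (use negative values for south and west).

Field J=9, J=9: +9·20° lon, +9·10° lat → SW at lon 0°, lat 0°.
Square 2, 1: +2·2° lon, +1·1° lat → SW at lon 4°, lat 1°.
Subsquare u=20, s=18: +20·0.0833333° lon, +18·0.0416667° lat → SW at lon 5.66667°, lat 1.75°.
Extended square 3, 1: +3·0.00833333° lon, +1·0.00416667° lat → SW at lon 5.69167°, lat 1.75417°.
Cell spans 0.00833333° lon × 0.00416667° lat.
south 1.75417, north 1.75833.

1.75417, 1.75833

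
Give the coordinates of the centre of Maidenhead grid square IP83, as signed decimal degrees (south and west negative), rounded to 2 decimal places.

63.50, -3.00

Field I=8, P=15: +8·20° lon, +15·10° lat → SW at lon -20°, lat 60°.
Square 8, 3: +8·2° lon, +3·1° lat → SW at lon -4°, lat 63°.
Cell spans 2° lon × 1° lat. Centre is SW corner plus half of each.
latitude 63.50, longitude -3.00.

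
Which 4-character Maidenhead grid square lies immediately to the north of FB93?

Latitude square 3; +1 → 4.
The longitude characters are unchanged.

FB94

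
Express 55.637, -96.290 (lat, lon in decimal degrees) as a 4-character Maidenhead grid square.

EO15

Offset from 180°W / 90°S: lon 83.71°, lat 145.64°.
Field (20°×10°, letters A–R): lon ⌊83.71/20⌋ = 4 → E; lat ⌊145.64/10⌋ = 14 → O.
Square (2°×1°, digits 0–9): lon ⌊3.71/2⌋ = 1; lat ⌊5.64/1⌋ = 5.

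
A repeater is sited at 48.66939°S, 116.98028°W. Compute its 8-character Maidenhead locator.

DE11mh29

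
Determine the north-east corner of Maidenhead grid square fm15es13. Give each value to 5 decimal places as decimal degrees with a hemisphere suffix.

Field F=5, M=12: +5·20° lon, +12·10° lat → SW at lon -80°, lat 30°.
Square 1, 5: +1·2° lon, +5·1° lat → SW at lon -78°, lat 35°.
Subsquare e=4, s=18: +4·0.0833333° lon, +18·0.0416667° lat → SW at lon -77.6667°, lat 35.75°.
Extended square 1, 3: +1·0.00833333° lon, +3·0.00416667° lat → SW at lon -77.6583°, lat 35.7625°.
Cell spans 0.00833333° lon × 0.00416667° lat. NE corner is SW corner plus one full cell.
latitude 35.76667° N, longitude 77.65000° W.

35.76667° N, 77.65000° W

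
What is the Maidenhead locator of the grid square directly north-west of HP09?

GQ90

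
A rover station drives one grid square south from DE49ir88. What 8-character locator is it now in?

Latitude extended square 8; −1 → 7.
The longitude characters are unchanged.

DE49ir87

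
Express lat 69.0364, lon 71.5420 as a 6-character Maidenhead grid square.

MP59sa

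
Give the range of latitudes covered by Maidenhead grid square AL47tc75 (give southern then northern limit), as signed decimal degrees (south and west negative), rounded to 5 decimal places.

Field A=0, L=11: +0·20° lon, +11·10° lat → SW at lon -180°, lat 20°.
Square 4, 7: +4·2° lon, +7·1° lat → SW at lon -172°, lat 27°.
Subsquare t=19, c=2: +19·0.0833333° lon, +2·0.0416667° lat → SW at lon -170.417°, lat 27.0833°.
Extended square 7, 5: +7·0.00833333° lon, +5·0.00416667° lat → SW at lon -170.358°, lat 27.1042°.
Cell spans 0.00833333° lon × 0.00416667° lat.
south 27.10417, north 27.10833.

27.10417, 27.10833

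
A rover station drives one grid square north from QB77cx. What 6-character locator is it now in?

QB78ca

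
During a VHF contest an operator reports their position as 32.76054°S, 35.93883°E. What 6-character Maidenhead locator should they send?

KF77xf

Offset from 180°W / 90°S: lon 215.9388°, lat 57.2395°.
Field (20°×10°, letters A–R): lon ⌊215.9388/20⌋ = 10 → K; lat ⌊57.2395/10⌋ = 5 → F.
Square (2°×1°, digits 0–9): lon ⌊15.9388/2⌋ = 7; lat ⌊7.2395/1⌋ = 7.
Subsquare (5′×2.5′, letters a–x): lon ⌊1.9388/0.0833333⌋ = 23 → x; lat ⌊0.2395/0.0416667⌋ = 5 → f.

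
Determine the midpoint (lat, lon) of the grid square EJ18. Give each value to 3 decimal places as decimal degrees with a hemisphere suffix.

8.500° N, 97.000° W

Field E=4, J=9: +4·20° lon, +9·10° lat → SW at lon -100°, lat 0°.
Square 1, 8: +1·2° lon, +8·1° lat → SW at lon -98°, lat 8°.
Cell spans 2° lon × 1° lat. Centre is SW corner plus half of each.
latitude 8.500° N, longitude 97.000° W.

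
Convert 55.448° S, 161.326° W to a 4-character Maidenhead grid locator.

Offset from 180°W / 90°S: lon 18.67°, lat 34.55°.
Field: lon ⌊18.67/20⌋ = 0 → A; lat ⌊34.55/10⌋ = 3 → D.
Square: lon ⌊18.67/2⌋ = 9; lat ⌊4.55/1⌋ = 4.

AD94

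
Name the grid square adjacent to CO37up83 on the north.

Latitude extended square 3; +1 → 4.
The longitude characters are unchanged.

CO37up84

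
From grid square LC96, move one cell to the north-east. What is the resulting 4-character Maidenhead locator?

MC07

Longitude square 9; +1 → 10, wraps to 0, carry into field.
Longitude field L = 11; +1 → 12 = M.
Latitude square 6; +1 → 7.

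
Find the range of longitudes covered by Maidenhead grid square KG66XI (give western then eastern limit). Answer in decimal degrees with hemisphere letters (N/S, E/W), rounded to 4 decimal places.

33.9167° E, 34.0000° E

Field K=10, G=6: +10·20° lon, +6·10° lat → SW at lon 20°, lat -30°.
Square 6, 6: +6·2° lon, +6·1° lat → SW at lon 32°, lat -24°.
Subsquare x=23, i=8: +23·0.0833333° lon, +8·0.0416667° lat → SW at lon 33.9167°, lat -23.6667°.
Cell spans 0.0833333° lon × 0.0416667° lat.
west 33.9167° E, east 34.0000° E.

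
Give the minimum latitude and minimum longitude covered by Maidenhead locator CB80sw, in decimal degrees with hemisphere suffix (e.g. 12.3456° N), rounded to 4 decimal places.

79.0833° S, 122.5000° W

Field C=2, B=1: +2·20° lon, +1·10° lat → SW at lon -140°, lat -80°.
Square 8, 0: +8·2° lon, +0·1° lat → SW at lon -124°, lat -80°.
Subsquare s=18, w=22: +18·0.0833333° lon, +22·0.0416667° lat → SW at lon -122.5°, lat -79.0833°.
latitude 79.0833° S, longitude 122.5000° W.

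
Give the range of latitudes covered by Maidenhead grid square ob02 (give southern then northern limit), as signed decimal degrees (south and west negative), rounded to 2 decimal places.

Field O=14, B=1: +14·20° lon, +1·10° lat → SW at lon 100°, lat -80°.
Square 0, 2: +0·2° lon, +2·1° lat → SW at lon 100°, lat -78°.
Cell spans 2° lon × 1° lat.
south -78.00, north -77.00.

-78.00, -77.00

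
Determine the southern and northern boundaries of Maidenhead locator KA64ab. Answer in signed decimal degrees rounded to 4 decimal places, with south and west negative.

Field K=10, A=0: +10·20° lon, +0·10° lat → SW at lon 20°, lat -90°.
Square 6, 4: +6·2° lon, +4·1° lat → SW at lon 32°, lat -86°.
Subsquare a=0, b=1: +0·0.0833333° lon, +1·0.0416667° lat → SW at lon 32°, lat -85.9583°.
Cell spans 0.0833333° lon × 0.0416667° lat.
south -85.9583, north -85.9167.

-85.9583, -85.9167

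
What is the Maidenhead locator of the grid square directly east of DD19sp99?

DD19tp09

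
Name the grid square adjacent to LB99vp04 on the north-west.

Longitude extended square 0; −1 → -1, wraps to 9, carry into subsquare.
Longitude subsquare v = 21; −1 → 20 = u.
Latitude extended square 4; +1 → 5.

LB99up95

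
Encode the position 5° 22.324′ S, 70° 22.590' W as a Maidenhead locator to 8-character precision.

FI44tp40

Offset from 180°W / 90°S: lon 109.62350°, lat 84.62793°.
Field: 109.62350/20 → 5 → F, 84.62793/10 → 8 → I; chars FI.
Square: 9.62350/2 → 4, 4.62793/1 → 4; chars 44.
Subsquare: 1.62350/0.0833333 → 19 → t, 0.62793/0.0416667 → 15 → p; chars tp.
Extended square: 0.04017/0.00833333 → 4, 0.00293/0.00416667 → 0; chars 40.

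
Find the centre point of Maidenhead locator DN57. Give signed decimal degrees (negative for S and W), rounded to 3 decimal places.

47.500, -109.000

Field D=3, N=13: +3·20° lon, +13·10° lat → SW at lon -120°, lat 40°.
Square 5, 7: +5·2° lon, +7·1° lat → SW at lon -110°, lat 47°.
Cell spans 2° lon × 1° lat. Centre is SW corner plus half of each.
latitude 47.500, longitude -109.000.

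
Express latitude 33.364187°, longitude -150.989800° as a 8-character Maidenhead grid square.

BM43mi17

Add 180° to longitude and 90° to latitude: 29.01020, 123.36419.
Field: 29.01020/20 → 1 → B, 123.36419/10 → 12 → M; chars BM.
Square: 9.01020/2 → 4, 3.36419/1 → 3; chars 43.
Subsquare: 1.01020/0.0833333 → 12 → m, 0.36419/0.0416667 → 8 → i; chars mi.
Extended square: 0.01020/0.00833333 → 1, 0.03085/0.00416667 → 7; chars 17.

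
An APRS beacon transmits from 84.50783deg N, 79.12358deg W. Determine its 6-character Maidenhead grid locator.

Shift to the Maidenhead origin (180°W, 90°S): lon 100.8764, lat 174.5078.
Field: 100.8764/20 → 5 → F, 174.5078/10 → 17 → R; chars FR.
Square: 0.8764/2 → 0, 4.5078/1 → 4; chars 04.
Subsquare: 0.8764/0.0833333 → 10 → k, 0.5078/0.0416667 → 12 → m; chars km.

FR04km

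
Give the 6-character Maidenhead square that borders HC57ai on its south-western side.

Longitude subsquare a = 0; −1 → -1, wraps to 23 = x, carry into square.
Longitude square 5; −1 → 4.
Latitude subsquare i = 8; −1 → 7 = h.

HC47xh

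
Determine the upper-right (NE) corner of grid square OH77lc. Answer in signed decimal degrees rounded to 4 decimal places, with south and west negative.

-12.8750, 115.0000

Field O=14, H=7: +14·20° lon, +7·10° lat → SW at lon 100°, lat -20°.
Square 7, 7: +7·2° lon, +7·1° lat → SW at lon 114°, lat -13°.
Subsquare l=11, c=2: +11·0.0833333° lon, +2·0.0416667° lat → SW at lon 114.917°, lat -12.9167°.
Cell spans 0.0833333° lon × 0.0416667° lat. NE corner is SW corner plus one full cell.
latitude -12.8750, longitude 115.0000.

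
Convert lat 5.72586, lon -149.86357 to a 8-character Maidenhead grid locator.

Offset from 180°W / 90°S: lon 30.13643°, lat 95.72586°.
Field: lon ⌊30.13643/20⌋ = 1 → B; lat ⌊95.72586/10⌋ = 9 → J.
Square: lon ⌊10.13643/2⌋ = 5; lat ⌊5.72586/1⌋ = 5.
Subsquare: lon ⌊0.13643/0.0833333⌋ = 1 → b; lat ⌊0.72586/0.0416667⌋ = 17 → r.
Extended square: lon ⌊0.05310/0.00833333⌋ = 6; lat ⌊0.01753/0.00416667⌋ = 4.

BJ55br64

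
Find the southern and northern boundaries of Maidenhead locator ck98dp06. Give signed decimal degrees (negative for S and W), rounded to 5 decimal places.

Field C=2, K=10: +2·20° lon, +10·10° lat → SW at lon -140°, lat 10°.
Square 9, 8: +9·2° lon, +8·1° lat → SW at lon -122°, lat 18°.
Subsquare d=3, p=15: +3·0.0833333° lon, +15·0.0416667° lat → SW at lon -121.75°, lat 18.625°.
Extended square 0, 6: +0·0.00833333° lon, +6·0.00416667° lat → SW at lon -121.75°, lat 18.65°.
Cell spans 0.00833333° lon × 0.00416667° lat.
south 18.65000, north 18.65417.

18.65000, 18.65417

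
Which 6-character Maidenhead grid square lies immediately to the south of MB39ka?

MB38kx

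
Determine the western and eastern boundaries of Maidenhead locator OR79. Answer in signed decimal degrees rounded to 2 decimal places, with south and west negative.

114.00, 116.00

Field O=14, R=17: +14·20° lon, +17·10° lat → SW at lon 100°, lat 80°.
Square 7, 9: +7·2° lon, +9·1° lat → SW at lon 114°, lat 89°.
Cell spans 2° lon × 1° lat.
west 114.00, east 116.00.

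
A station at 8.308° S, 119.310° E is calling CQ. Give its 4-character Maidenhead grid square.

OI91

Shift to the Maidenhead origin (180°W, 90°S): lon 299.31, lat 81.69.
Field: 299.31/20 → 14 → O, 81.69/10 → 8 → I; chars OI.
Square: 19.31/2 → 9, 1.69/1 → 1; chars 91.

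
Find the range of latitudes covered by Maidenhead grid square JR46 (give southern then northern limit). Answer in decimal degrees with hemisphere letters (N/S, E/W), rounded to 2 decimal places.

86.00° N, 87.00° N

Field J=9, R=17: +9·20° lon, +17·10° lat → SW at lon 0°, lat 80°.
Square 4, 6: +4·2° lon, +6·1° lat → SW at lon 8°, lat 86°.
Cell spans 2° lon × 1° lat.
south 86.00° N, north 87.00° N.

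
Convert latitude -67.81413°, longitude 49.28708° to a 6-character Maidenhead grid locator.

LC42pe

Offset from 180°W / 90°S: lon 229.2871°, lat 22.1859°.
Field (20°×10°, letters A–R): lon ⌊229.2871/20⌋ = 11 → L; lat ⌊22.1859/10⌋ = 2 → C.
Square (2°×1°, digits 0–9): lon ⌊9.2871/2⌋ = 4; lat ⌊2.1859/1⌋ = 2.
Subsquare (5′×2.5′, letters a–x): lon ⌊1.2871/0.0833333⌋ = 15 → p; lat ⌊0.1859/0.0416667⌋ = 4 → e.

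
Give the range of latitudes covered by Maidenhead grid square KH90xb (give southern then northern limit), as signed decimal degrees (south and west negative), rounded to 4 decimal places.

-19.9583, -19.9167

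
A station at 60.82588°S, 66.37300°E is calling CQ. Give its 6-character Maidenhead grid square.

MC39ee

Shift to the Maidenhead origin (180°W, 90°S): lon 246.3730, lat 29.1741.
Field: lon ⌊246.3730/20⌋ = 12 → M; lat ⌊29.1741/10⌋ = 2 → C.
Square: lon ⌊6.3730/2⌋ = 3; lat ⌊9.1741/1⌋ = 9.
Subsquare: lon ⌊0.3730/0.0833333⌋ = 4 → e; lat ⌊0.1741/0.0416667⌋ = 4 → e.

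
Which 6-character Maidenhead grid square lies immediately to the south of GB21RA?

GB20rx

Latitude subsquare a = 0; −1 → -1, wraps to 23 = x, carry into square.
Latitude square 1; −1 → 0.
The longitude characters are unchanged.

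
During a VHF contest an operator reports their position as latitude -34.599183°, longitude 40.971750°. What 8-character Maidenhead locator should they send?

Add 180° to longitude and 90° to latitude: 220.97175, 55.40082.
Field: 220.97175/20 → 11 → L, 55.40082/10 → 5 → F; chars LF.
Square: 0.97175/2 → 0, 5.40082/1 → 5; chars 05.
Subsquare: 0.97175/0.0833333 → 11 → l, 0.40082/0.0416667 → 9 → j; chars lj.
Extended square: 0.05508/0.00833333 → 6, 0.02582/0.00416667 → 6; chars 66.

LF05lj66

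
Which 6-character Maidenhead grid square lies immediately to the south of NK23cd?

NK23cc

Latitude subsquare d = 3; −1 → 2 = c.
The longitude characters are unchanged.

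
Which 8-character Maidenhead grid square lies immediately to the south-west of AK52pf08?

AK52of97

Longitude extended square 0; −1 → -1, wraps to 9, carry into subsquare.
Longitude subsquare p = 15; −1 → 14 = o.
Latitude extended square 8; −1 → 7.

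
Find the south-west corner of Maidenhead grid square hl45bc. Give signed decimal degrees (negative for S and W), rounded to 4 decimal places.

25.0833, -31.9167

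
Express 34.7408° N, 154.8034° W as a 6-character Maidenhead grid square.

BM24or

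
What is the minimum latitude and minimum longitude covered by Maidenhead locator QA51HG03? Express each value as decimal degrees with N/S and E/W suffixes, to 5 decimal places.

Field Q=16, A=0: +16·20° lon, +0·10° lat → SW at lon 140°, lat -90°.
Square 5, 1: +5·2° lon, +1·1° lat → SW at lon 150°, lat -89°.
Subsquare h=7, g=6: +7·0.0833333° lon, +6·0.0416667° lat → SW at lon 150.583°, lat -88.75°.
Extended square 0, 3: +0·0.00833333° lon, +3·0.00416667° lat → SW at lon 150.583°, lat -88.7375°.
latitude 88.73750° S, longitude 150.58333° E.

88.73750° S, 150.58333° E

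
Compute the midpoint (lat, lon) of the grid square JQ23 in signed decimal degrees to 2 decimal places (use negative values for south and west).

Field J=9, Q=16: +9·20° lon, +16·10° lat → SW at lon 0°, lat 70°.
Square 2, 3: +2·2° lon, +3·1° lat → SW at lon 4°, lat 73°.
Cell spans 2° lon × 1° lat. Centre is SW corner plus half of each.
latitude 73.50, longitude 5.00.

73.50, 5.00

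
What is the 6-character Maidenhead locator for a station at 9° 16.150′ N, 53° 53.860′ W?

GJ39bg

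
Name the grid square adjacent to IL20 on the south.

IK29

Latitude square 0; −1 → -1, wraps to 9, carry into field.
Latitude field L = 11; −1 → 10 = K.
The longitude characters are unchanged.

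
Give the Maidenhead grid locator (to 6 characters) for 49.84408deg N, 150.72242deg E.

Add 180° to longitude and 90° to latitude: 330.7224, 139.8441.
Field: lon ⌊330.7224/20⌋ = 16 → Q; lat ⌊139.8441/10⌋ = 13 → N.
Square: lon ⌊10.7224/2⌋ = 5; lat ⌊9.8441/1⌋ = 9.
Subsquare: lon ⌊0.7224/0.0833333⌋ = 8 → i; lat ⌊0.8441/0.0416667⌋ = 20 → u.

QN59iu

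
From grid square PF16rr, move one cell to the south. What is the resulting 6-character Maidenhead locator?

Latitude subsquare r = 17; −1 → 16 = q.
The longitude characters are unchanged.

PF16rq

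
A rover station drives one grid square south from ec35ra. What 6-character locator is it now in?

EC34rx

Latitude subsquare a = 0; −1 → -1, wraps to 23 = x, carry into square.
Latitude square 5; −1 → 4.
The longitude characters are unchanged.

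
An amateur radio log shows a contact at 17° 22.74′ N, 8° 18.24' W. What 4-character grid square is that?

Shift to the Maidenhead origin (180°W, 90°S): lon 171.70, lat 107.38.
Field (20°×10°, letters A–R): 171.70/20 → 8 → I, 107.38/10 → 10 → K; chars IK.
Square (2°×1°, digits 0–9): 11.70/2 → 5, 7.38/1 → 7; chars 57.

IK57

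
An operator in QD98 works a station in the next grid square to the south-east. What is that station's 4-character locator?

RD07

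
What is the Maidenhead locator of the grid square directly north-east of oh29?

OI30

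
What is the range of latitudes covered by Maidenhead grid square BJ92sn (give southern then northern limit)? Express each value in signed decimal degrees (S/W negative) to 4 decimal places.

2.5417, 2.5833

Field B=1, J=9: +1·20° lon, +9·10° lat → SW at lon -160°, lat 0°.
Square 9, 2: +9·2° lon, +2·1° lat → SW at lon -142°, lat 2°.
Subsquare s=18, n=13: +18·0.0833333° lon, +13·0.0416667° lat → SW at lon -140.5°, lat 2.54167°.
Cell spans 0.0833333° lon × 0.0416667° lat.
south 2.5417, north 2.5833.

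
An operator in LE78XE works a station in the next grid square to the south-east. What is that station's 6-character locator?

LE88ad

Longitude subsquare x = 23; +1 → 24, wraps to 0 = a, carry into square.
Longitude square 7; +1 → 8.
Latitude subsquare e = 4; −1 → 3 = d.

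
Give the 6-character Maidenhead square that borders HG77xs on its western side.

HG77ws

Longitude subsquare x = 23; −1 → 22 = w.
The latitude characters are unchanged.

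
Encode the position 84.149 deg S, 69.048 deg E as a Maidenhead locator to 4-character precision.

MA45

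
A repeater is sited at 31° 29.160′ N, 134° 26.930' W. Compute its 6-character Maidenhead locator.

CM21sl

Shift to the Maidenhead origin (180°W, 90°S): lon 45.5512, lat 121.4860.
Field: 45.5512/20 → 2 → C, 121.4860/10 → 12 → M; chars CM.
Square: 5.5512/2 → 2, 1.4860/1 → 1; chars 21.
Subsquare: 1.5512/0.0833333 → 18 → s, 0.4860/0.0416667 → 11 → l; chars sl.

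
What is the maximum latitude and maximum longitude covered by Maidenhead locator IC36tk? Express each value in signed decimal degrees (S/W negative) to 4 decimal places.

Field I=8, C=2: +8·20° lon, +2·10° lat → SW at lon -20°, lat -70°.
Square 3, 6: +3·2° lon, +6·1° lat → SW at lon -14°, lat -64°.
Subsquare t=19, k=10: +19·0.0833333° lon, +10·0.0416667° lat → SW at lon -12.4167°, lat -63.5833°.
Cell spans 0.0833333° lon × 0.0416667° lat. NE corner is SW corner plus one full cell.
latitude -63.5417, longitude -12.3333.

-63.5417, -12.3333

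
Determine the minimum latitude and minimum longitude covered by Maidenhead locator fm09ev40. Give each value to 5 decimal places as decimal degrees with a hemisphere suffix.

39.87500° N, 79.63333° W

Field F=5, M=12: +5·20° lon, +12·10° lat → SW at lon -80°, lat 30°.
Square 0, 9: +0·2° lon, +9·1° lat → SW at lon -80°, lat 39°.
Subsquare e=4, v=21: +4·0.0833333° lon, +21·0.0416667° lat → SW at lon -79.6667°, lat 39.875°.
Extended square 4, 0: +4·0.00833333° lon, +0·0.00416667° lat → SW at lon -79.6333°, lat 39.875°.
latitude 39.87500° N, longitude 79.63333° W.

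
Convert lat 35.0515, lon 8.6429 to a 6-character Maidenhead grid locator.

JM45hb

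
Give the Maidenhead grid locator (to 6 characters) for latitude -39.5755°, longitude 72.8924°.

MF60kk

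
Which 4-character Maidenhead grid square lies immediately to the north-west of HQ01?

GQ92

Longitude square 0; −1 → -1, wraps to 9, carry into field.
Longitude field H = 7; −1 → 6 = G.
Latitude square 1; +1 → 2.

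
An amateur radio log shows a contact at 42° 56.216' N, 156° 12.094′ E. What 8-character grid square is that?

Add 180° to longitude and 90° to latitude: 336.20157, 132.93693.
Field: 336.20157/20 → 16 → Q, 132.93693/10 → 13 → N; chars QN.
Square: 16.20157/2 → 8, 2.93693/1 → 2; chars 82.
Subsquare: 0.20157/0.0833333 → 2 → c, 0.93693/0.0416667 → 22 → w; chars cw.
Extended square: 0.03490/0.00833333 → 4, 0.02027/0.00416667 → 4; chars 44.

QN82cw44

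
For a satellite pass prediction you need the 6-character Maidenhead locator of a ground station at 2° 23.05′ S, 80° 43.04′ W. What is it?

Offset from 180°W / 90°S: lon 99.2827°, lat 87.6158°.
Field: lon ⌊99.2827/20⌋ = 4 → E; lat ⌊87.6158/10⌋ = 8 → I.
Square: lon ⌊19.2827/2⌋ = 9; lat ⌊7.6158/1⌋ = 7.
Subsquare: lon ⌊1.2827/0.0833333⌋ = 15 → p; lat ⌊0.6158/0.0416667⌋ = 14 → o.

EI97po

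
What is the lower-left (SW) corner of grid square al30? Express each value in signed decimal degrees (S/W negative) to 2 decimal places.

20.00, -174.00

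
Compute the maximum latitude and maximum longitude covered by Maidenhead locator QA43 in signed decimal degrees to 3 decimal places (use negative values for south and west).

-86.000, 150.000

Field Q=16, A=0: +16·20° lon, +0·10° lat → SW at lon 140°, lat -90°.
Square 4, 3: +4·2° lon, +3·1° lat → SW at lon 148°, lat -87°.
Cell spans 2° lon × 1° lat. NE corner is SW corner plus one full cell.
latitude -86.000, longitude 150.000.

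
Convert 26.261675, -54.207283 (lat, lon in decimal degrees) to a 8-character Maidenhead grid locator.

GL26vg52

Offset from 180°W / 90°S: lon 125.79272°, lat 116.26167°.
Field: 125.79272/20 → 6 → G, 116.26167/10 → 11 → L; chars GL.
Square: 5.79272/2 → 2, 6.26167/1 → 6; chars 26.
Subsquare: 1.79272/0.0833333 → 21 → v, 0.26167/0.0416667 → 6 → g; chars vg.
Extended square: 0.04272/0.00833333 → 5, 0.01167/0.00416667 → 2; chars 52.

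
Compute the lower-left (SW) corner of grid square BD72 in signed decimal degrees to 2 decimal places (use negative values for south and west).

-58.00, -146.00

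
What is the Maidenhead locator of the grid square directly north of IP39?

IQ30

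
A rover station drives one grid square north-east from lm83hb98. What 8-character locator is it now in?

LM83ib09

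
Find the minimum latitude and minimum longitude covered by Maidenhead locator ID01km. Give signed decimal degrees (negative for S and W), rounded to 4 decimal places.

-58.5000, -19.1667

Field I=8, D=3: +8·20° lon, +3·10° lat → SW at lon -20°, lat -60°.
Square 0, 1: +0·2° lon, +1·1° lat → SW at lon -20°, lat -59°.
Subsquare k=10, m=12: +10·0.0833333° lon, +12·0.0416667° lat → SW at lon -19.1667°, lat -58.5°.
latitude -58.5000, longitude -19.1667.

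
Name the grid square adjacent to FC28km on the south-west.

FC28jl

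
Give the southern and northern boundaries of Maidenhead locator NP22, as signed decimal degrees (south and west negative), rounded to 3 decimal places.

62.000, 63.000

Field N=13, P=15: +13·20° lon, +15·10° lat → SW at lon 80°, lat 60°.
Square 2, 2: +2·2° lon, +2·1° lat → SW at lon 84°, lat 62°.
Cell spans 2° lon × 1° lat.
south 62.000, north 63.000.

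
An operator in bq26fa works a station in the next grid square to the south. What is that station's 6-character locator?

BQ25fx

Latitude subsquare a = 0; −1 → -1, wraps to 23 = x, carry into square.
Latitude square 6; −1 → 5.
The longitude characters are unchanged.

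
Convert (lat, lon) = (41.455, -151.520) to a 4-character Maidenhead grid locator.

Add 180° to longitude and 90° to latitude: 28.48, 131.45.
Field: lon ⌊28.48/20⌋ = 1 → B; lat ⌊131.45/10⌋ = 13 → N.
Square: lon ⌊8.48/2⌋ = 4; lat ⌊1.45/1⌋ = 1.

BN41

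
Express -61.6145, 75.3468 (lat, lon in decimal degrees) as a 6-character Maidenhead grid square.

MC78qj

Offset from 180°W / 90°S: lon 255.3468°, lat 28.3855°.
Field: lon ⌊255.3468/20⌋ = 12 → M; lat ⌊28.3855/10⌋ = 2 → C.
Square: lon ⌊15.3468/2⌋ = 7; lat ⌊8.3855/1⌋ = 8.
Subsquare: lon ⌊1.3468/0.0833333⌋ = 16 → q; lat ⌊0.3855/0.0416667⌋ = 9 → j.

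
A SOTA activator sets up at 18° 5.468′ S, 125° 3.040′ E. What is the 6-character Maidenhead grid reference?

Add 180° to longitude and 90° to latitude: 305.0507, 71.9089.
Field: 305.0507/20 → 15 → P, 71.9089/10 → 7 → H; chars PH.
Square: 5.0507/2 → 2, 1.9089/1 → 1; chars 21.
Subsquare: 1.0507/0.0833333 → 12 → m, 0.9089/0.0416667 → 21 → v; chars mv.

PH21mv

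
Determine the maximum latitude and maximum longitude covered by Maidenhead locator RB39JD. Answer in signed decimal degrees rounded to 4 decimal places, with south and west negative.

Field R=17, B=1: +17·20° lon, +1·10° lat → SW at lon 160°, lat -80°.
Square 3, 9: +3·2° lon, +9·1° lat → SW at lon 166°, lat -71°.
Subsquare j=9, d=3: +9·0.0833333° lon, +3·0.0416667° lat → SW at lon 166.75°, lat -70.875°.
Cell spans 0.0833333° lon × 0.0416667° lat. NE corner is SW corner plus one full cell.
latitude -70.8333, longitude 166.8333.

-70.8333, 166.8333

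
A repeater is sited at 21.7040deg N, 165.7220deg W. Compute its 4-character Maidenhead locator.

AL71

Offset from 180°W / 90°S: lon 14.28°, lat 111.70°.
Field: 14.28/20 → 0 → A, 111.70/10 → 11 → L; chars AL.
Square: 14.28/2 → 7, 1.70/1 → 1; chars 71.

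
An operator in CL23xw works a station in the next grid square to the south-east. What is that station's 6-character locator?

CL33av

Longitude subsquare x = 23; +1 → 24, wraps to 0 = a, carry into square.
Longitude square 2; +1 → 3.
Latitude subsquare w = 22; −1 → 21 = v.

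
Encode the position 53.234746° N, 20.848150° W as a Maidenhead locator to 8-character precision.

HO93nf86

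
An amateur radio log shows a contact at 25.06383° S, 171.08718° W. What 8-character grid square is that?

Add 180° to longitude and 90° to latitude: 8.91282, 64.93617.
Field: lon ⌊8.91282/20⌋ = 0 → A; lat ⌊64.93617/10⌋ = 6 → G.
Square: lon ⌊8.91282/2⌋ = 4; lat ⌊4.93617/1⌋ = 4.
Subsquare: lon ⌊0.91282/0.0833333⌋ = 10 → k; lat ⌊0.93617/0.0416667⌋ = 22 → w.
Extended square: lon ⌊0.07949/0.00833333⌋ = 9; lat ⌊0.01950/0.00416667⌋ = 4.

AG44kw94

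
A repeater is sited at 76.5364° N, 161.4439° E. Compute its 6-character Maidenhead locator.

RQ06rm

Shift to the Maidenhead origin (180°W, 90°S): lon 341.4439, lat 166.5364.
Field: lon ⌊341.4439/20⌋ = 17 → R; lat ⌊166.5364/10⌋ = 16 → Q.
Square: lon ⌊1.4439/2⌋ = 0; lat ⌊6.5364/1⌋ = 6.
Subsquare: lon ⌊1.4439/0.0833333⌋ = 17 → r; lat ⌊0.5364/0.0416667⌋ = 12 → m.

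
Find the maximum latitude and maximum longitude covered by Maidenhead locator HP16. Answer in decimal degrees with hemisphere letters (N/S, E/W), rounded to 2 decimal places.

Field H=7, P=15: +7·20° lon, +15·10° lat → SW at lon -40°, lat 60°.
Square 1, 6: +1·2° lon, +6·1° lat → SW at lon -38°, lat 66°.
Cell spans 2° lon × 1° lat. NE corner is SW corner plus one full cell.
latitude 67.00° N, longitude 36.00° W.

67.00° N, 36.00° W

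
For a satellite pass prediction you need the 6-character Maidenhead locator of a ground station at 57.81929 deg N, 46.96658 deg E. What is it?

Add 180° to longitude and 90° to latitude: 226.9666, 147.8193.
Field: 226.9666/20 → 11 → L, 147.8193/10 → 14 → O; chars LO.
Square: 6.9666/2 → 3, 7.8193/1 → 7; chars 37.
Subsquare: 0.9666/0.0833333 → 11 → l, 0.8193/0.0416667 → 19 → t; chars lt.

LO37lt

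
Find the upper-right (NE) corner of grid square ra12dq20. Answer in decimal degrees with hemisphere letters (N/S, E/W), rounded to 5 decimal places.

87.32917° S, 162.27500° E

Field R=17, A=0: +17·20° lon, +0·10° lat → SW at lon 160°, lat -90°.
Square 1, 2: +1·2° lon, +2·1° lat → SW at lon 162°, lat -88°.
Subsquare d=3, q=16: +3·0.0833333° lon, +16·0.0416667° lat → SW at lon 162.25°, lat -87.3333°.
Extended square 2, 0: +2·0.00833333° lon, +0·0.00416667° lat → SW at lon 162.267°, lat -87.3333°.
Cell spans 0.00833333° lon × 0.00416667° lat. NE corner is SW corner plus one full cell.
latitude 87.32917° S, longitude 162.27500° E.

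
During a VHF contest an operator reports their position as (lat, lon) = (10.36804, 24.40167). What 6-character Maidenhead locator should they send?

Add 180° to longitude and 90° to latitude: 204.4017, 100.3680.
Field (20°×10°, letters A–R): lon ⌊204.4017/20⌋ = 10 → K; lat ⌊100.3680/10⌋ = 10 → K.
Square (2°×1°, digits 0–9): lon ⌊4.4017/2⌋ = 2; lat ⌊0.3680/1⌋ = 0.
Subsquare (5′×2.5′, letters a–x): lon ⌊0.4017/0.0833333⌋ = 4 → e; lat ⌊0.3680/0.0416667⌋ = 8 → i.

KK20ei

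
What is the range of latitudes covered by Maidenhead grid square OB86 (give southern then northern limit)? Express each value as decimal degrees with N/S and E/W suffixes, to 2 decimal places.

74.00° S, 73.00° S

Field O=14, B=1: +14·20° lon, +1·10° lat → SW at lon 100°, lat -80°.
Square 8, 6: +8·2° lon, +6·1° lat → SW at lon 116°, lat -74°.
Cell spans 2° lon × 1° lat.
south 74.00° S, north 73.00° S.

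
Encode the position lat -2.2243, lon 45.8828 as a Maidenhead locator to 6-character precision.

LI27ws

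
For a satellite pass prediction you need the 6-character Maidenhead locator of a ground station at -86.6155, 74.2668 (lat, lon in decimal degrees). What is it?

Add 180° to longitude and 90° to latitude: 254.2668, 3.3845.
Field: lon ⌊254.2668/20⌋ = 12 → M; lat ⌊3.3845/10⌋ = 0 → A.
Square: lon ⌊14.2668/2⌋ = 7; lat ⌊3.3845/1⌋ = 3.
Subsquare: lon ⌊0.2668/0.0833333⌋ = 3 → d; lat ⌊0.3845/0.0416667⌋ = 9 → j.

MA73dj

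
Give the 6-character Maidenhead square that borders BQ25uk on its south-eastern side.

BQ25vj

Longitude subsquare u = 20; +1 → 21 = v.
Latitude subsquare k = 10; −1 → 9 = j.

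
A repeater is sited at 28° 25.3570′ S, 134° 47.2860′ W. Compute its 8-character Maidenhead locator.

CG21on58

Add 180° to longitude and 90° to latitude: 45.21190, 61.57738.
Field: lon ⌊45.21190/20⌋ = 2 → C; lat ⌊61.57738/10⌋ = 6 → G.
Square: lon ⌊5.21190/2⌋ = 2; lat ⌊1.57738/1⌋ = 1.
Subsquare: lon ⌊1.21190/0.0833333⌋ = 14 → o; lat ⌊0.57738/0.0416667⌋ = 13 → n.
Extended square: lon ⌊0.04523/0.00833333⌋ = 5; lat ⌊0.03572/0.00416667⌋ = 8.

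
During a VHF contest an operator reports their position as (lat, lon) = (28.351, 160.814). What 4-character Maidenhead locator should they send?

Offset from 180°W / 90°S: lon 340.81°, lat 118.35°.
Field (20°×10°, letters A–R): 340.81/20 → 17 → R, 118.35/10 → 11 → L; chars RL.
Square (2°×1°, digits 0–9): 0.81/2 → 0, 8.35/1 → 8; chars 08.

RL08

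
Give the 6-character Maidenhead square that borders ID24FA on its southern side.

ID23fx

Latitude subsquare a = 0; −1 → -1, wraps to 23 = x, carry into square.
Latitude square 4; −1 → 3.
The longitude characters are unchanged.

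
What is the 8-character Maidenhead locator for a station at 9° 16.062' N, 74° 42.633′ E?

MJ79ig54

Add 180° to longitude and 90° to latitude: 254.71055, 99.26770.
Field: lon ⌊254.71055/20⌋ = 12 → M; lat ⌊99.26770/10⌋ = 9 → J.
Square: lon ⌊14.71055/2⌋ = 7; lat ⌊9.26770/1⌋ = 9.
Subsquare: lon ⌊0.71055/0.0833333⌋ = 8 → i; lat ⌊0.26770/0.0416667⌋ = 6 → g.
Extended square: lon ⌊0.04388/0.00833333⌋ = 5; lat ⌊0.01770/0.00416667⌋ = 4.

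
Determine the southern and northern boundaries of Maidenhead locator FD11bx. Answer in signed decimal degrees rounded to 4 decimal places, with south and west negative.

Field F=5, D=3: +5·20° lon, +3·10° lat → SW at lon -80°, lat -60°.
Square 1, 1: +1·2° lon, +1·1° lat → SW at lon -78°, lat -59°.
Subsquare b=1, x=23: +1·0.0833333° lon, +23·0.0416667° lat → SW at lon -77.9167°, lat -58.0417°.
Cell spans 0.0833333° lon × 0.0416667° lat.
south -58.0417, north -58.0000.

-58.0417, -58.0000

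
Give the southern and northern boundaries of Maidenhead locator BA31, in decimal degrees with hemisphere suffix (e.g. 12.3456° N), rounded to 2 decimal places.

89.00° S, 88.00° S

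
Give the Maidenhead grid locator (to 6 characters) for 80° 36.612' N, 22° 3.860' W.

HR80xo

Shift to the Maidenhead origin (180°W, 90°S): lon 157.9357, lat 170.6102.
Field: lon ⌊157.9357/20⌋ = 7 → H; lat ⌊170.6102/10⌋ = 17 → R.
Square: lon ⌊17.9357/2⌋ = 8; lat ⌊0.6102/1⌋ = 0.
Subsquare: lon ⌊1.9357/0.0833333⌋ = 23 → x; lat ⌊0.6102/0.0416667⌋ = 14 → o.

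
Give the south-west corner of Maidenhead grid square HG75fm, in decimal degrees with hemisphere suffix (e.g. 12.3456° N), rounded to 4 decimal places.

24.5000° S, 25.5833° W

Field H=7, G=6: +7·20° lon, +6·10° lat → SW at lon -40°, lat -30°.
Square 7, 5: +7·2° lon, +5·1° lat → SW at lon -26°, lat -25°.
Subsquare f=5, m=12: +5·0.0833333° lon, +12·0.0416667° lat → SW at lon -25.5833°, lat -24.5°.
latitude 24.5000° S, longitude 25.5833° W.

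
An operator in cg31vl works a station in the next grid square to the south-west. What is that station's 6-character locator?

CG31uk

Longitude subsquare v = 21; −1 → 20 = u.
Latitude subsquare l = 11; −1 → 10 = k.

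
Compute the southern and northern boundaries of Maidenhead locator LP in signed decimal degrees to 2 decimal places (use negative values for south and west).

60.00, 70.00

Field L=11, P=15: +11·20° lon, +15·10° lat → SW at lon 40°, lat 60°.
Cell spans 20° lon × 10° lat.
south 60.00, north 70.00.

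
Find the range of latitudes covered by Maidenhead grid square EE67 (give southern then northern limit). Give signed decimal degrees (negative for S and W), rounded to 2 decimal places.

-43.00, -42.00

Field E=4, E=4: +4·20° lon, +4·10° lat → SW at lon -100°, lat -50°.
Square 6, 7: +6·2° lon, +7·1° lat → SW at lon -88°, lat -43°.
Cell spans 2° lon × 1° lat.
south -43.00, north -42.00.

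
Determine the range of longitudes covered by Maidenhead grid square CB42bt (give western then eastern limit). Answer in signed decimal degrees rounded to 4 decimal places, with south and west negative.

Field C=2, B=1: +2·20° lon, +1·10° lat → SW at lon -140°, lat -80°.
Square 4, 2: +4·2° lon, +2·1° lat → SW at lon -132°, lat -78°.
Subsquare b=1, t=19: +1·0.0833333° lon, +19·0.0416667° lat → SW at lon -131.917°, lat -77.2083°.
Cell spans 0.0833333° lon × 0.0416667° lat.
west -131.9167, east -131.8333.

-131.9167, -131.8333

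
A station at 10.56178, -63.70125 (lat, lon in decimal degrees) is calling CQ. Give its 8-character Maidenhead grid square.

Add 180° to longitude and 90° to latitude: 116.29875, 100.56178.
Field (20°×10°, letters A–R): 116.29875/20 → 5 → F, 100.56178/10 → 10 → K; chars FK.
Square (2°×1°, digits 0–9): 16.29875/2 → 8, 0.56178/1 → 0; chars 80.
Subsquare (5′×2.5′, letters a–x): 0.29875/0.0833333 → 3 → d, 0.56178/0.0416667 → 13 → n; chars dn.
Extended square (30″×15″, digits 0–9): 0.04875/0.00833333 → 5, 0.02011/0.00416667 → 4; chars 54.

FK80dn54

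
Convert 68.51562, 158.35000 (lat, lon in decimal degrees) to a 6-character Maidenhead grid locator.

QP98em

Offset from 180°W / 90°S: lon 338.3500°, lat 158.5156°.
Field (20°×10°, letters A–R): lon ⌊338.3500/20⌋ = 16 → Q; lat ⌊158.5156/10⌋ = 15 → P.
Square (2°×1°, digits 0–9): lon ⌊18.3500/2⌋ = 9; lat ⌊8.5156/1⌋ = 8.
Subsquare (5′×2.5′, letters a–x): lon ⌊0.3500/0.0833333⌋ = 4 → e; lat ⌊0.5156/0.0416667⌋ = 12 → m.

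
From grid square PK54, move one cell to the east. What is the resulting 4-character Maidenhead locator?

PK64

Longitude square 5; +1 → 6.
The latitude characters are unchanged.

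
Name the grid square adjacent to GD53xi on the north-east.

GD63aj

Longitude subsquare x = 23; +1 → 24, wraps to 0 = a, carry into square.
Longitude square 5; +1 → 6.
Latitude subsquare i = 8; +1 → 9 = j.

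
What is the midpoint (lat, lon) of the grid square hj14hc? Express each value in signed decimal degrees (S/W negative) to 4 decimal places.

4.1042, -37.3750

Field H=7, J=9: +7·20° lon, +9·10° lat → SW at lon -40°, lat 0°.
Square 1, 4: +1·2° lon, +4·1° lat → SW at lon -38°, lat 4°.
Subsquare h=7, c=2: +7·0.0833333° lon, +2·0.0416667° lat → SW at lon -37.4167°, lat 4.08333°.
Cell spans 0.0833333° lon × 0.0416667° lat. Centre is SW corner plus half of each.
latitude 4.1042, longitude -37.3750.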